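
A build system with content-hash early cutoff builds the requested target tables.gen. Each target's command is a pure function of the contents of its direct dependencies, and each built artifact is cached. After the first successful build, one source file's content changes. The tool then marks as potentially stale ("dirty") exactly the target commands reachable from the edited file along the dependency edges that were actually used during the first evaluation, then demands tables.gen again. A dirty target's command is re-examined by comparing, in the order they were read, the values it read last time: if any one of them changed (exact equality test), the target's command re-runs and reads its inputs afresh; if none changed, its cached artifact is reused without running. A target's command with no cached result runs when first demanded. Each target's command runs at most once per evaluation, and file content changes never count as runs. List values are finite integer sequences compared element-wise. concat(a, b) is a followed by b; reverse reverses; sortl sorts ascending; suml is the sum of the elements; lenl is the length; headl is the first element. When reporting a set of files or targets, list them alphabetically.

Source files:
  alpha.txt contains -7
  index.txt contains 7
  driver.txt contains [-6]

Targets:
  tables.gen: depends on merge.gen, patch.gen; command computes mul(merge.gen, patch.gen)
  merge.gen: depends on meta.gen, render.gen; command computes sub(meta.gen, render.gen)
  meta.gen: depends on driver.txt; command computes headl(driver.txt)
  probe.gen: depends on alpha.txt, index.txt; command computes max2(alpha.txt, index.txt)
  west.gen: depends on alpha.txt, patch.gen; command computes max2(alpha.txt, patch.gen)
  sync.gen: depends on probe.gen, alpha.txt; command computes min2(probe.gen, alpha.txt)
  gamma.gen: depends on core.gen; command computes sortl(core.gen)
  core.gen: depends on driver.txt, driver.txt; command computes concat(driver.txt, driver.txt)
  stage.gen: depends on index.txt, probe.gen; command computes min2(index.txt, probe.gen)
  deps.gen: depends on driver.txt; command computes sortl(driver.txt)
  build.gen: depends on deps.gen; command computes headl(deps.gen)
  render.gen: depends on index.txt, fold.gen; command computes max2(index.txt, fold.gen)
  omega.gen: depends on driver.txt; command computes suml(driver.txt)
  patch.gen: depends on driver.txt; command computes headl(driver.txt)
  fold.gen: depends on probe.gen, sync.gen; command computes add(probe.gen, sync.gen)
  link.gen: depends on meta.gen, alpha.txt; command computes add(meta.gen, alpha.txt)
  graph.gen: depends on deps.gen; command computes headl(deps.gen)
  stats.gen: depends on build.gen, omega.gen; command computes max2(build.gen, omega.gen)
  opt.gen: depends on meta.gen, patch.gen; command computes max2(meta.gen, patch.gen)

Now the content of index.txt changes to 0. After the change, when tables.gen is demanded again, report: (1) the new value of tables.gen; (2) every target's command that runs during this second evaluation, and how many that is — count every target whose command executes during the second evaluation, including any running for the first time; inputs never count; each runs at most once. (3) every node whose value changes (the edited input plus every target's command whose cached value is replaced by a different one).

First evaluation (everything demanded from the output):
  meta.gen = headl([-6]) = -6
  patch.gen = headl([-6]) = -6
  probe.gen = max2(-7, 7) = 7
  sync.gen = min2(7, -7) = -7
  fold.gen = add(7, -7) = 0
  render.gen = max2(7, 0) = 7
  merge.gen = sub(-6, 7) = -13
  tables.gen = mul(-13, -6) = 78

Propagation after the edit:
  probe.gen: runs — index.txt 7->0; result 0.
  sync.gen: runs — probe.gen 7->0; result -7 (same value as before).
  fold.gen: runs — probe.gen 7->0; result -7.
  render.gen: runs — index.txt 7->0; fold.gen 0->-7; result 0.
  merge.gen: runs — render.gen 7->0; result -6.
  tables.gen: runs — merge.gen -13->-6; result 36.

New value of tables.gen: 36.
Target commands that run: fold.gen, merge.gen, probe.gen, render.gen, sync.gen, tables.gen — 6 in total.
Values that change: fold.gen, index.txt, merge.gen, probe.gen, render.gen, tables.gen.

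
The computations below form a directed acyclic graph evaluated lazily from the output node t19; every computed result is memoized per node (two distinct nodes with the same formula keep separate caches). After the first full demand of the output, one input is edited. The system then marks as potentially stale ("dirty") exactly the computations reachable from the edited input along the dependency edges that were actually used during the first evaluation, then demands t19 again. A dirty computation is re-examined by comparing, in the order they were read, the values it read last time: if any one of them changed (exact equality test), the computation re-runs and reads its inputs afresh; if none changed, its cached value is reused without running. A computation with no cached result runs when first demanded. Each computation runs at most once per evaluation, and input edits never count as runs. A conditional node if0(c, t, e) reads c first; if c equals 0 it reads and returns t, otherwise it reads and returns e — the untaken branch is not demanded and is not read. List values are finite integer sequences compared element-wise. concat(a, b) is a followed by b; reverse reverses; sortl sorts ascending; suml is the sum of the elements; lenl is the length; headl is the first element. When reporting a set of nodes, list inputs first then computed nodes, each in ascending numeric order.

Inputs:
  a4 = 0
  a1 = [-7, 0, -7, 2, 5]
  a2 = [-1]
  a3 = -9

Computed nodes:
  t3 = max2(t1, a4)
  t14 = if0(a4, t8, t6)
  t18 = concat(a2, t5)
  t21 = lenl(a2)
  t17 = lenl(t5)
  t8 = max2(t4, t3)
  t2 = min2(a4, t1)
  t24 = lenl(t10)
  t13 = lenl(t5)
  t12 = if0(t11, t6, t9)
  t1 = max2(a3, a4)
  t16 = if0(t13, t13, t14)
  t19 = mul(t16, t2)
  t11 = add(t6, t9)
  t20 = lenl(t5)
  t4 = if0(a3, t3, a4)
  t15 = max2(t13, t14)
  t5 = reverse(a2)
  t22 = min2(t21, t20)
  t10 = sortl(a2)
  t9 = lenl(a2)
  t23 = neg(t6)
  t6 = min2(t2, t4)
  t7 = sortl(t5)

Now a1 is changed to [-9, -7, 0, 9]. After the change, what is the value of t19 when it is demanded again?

First demand of the output computes:
  t1 = max2(-9, 0) = 0
  t2 = min2(0, 0) = 0
  t3 = max2(0, 0) = 0
  t4 = if0(a3=-9 -> else branch a4) = 0
  t5 = reverse([-1]) = [-1]
  t8 = max2(0, 0) = 0
  t13 = lenl([-1]) = 1
  t14 = if0(a4=0 -> then branch t8) = 0
  t16 = if0(t13=1 -> else branch t14) = 0
  t19 = mul(0, 0) = 0

After the edit, cleaning proceeds:
  no node depends on a1 at all; the second demand re-runs nothing.

Note the shortcut — nothing in the graph depends on a1 at all, so no recomputation happens.

Demanding t19 again yields 0.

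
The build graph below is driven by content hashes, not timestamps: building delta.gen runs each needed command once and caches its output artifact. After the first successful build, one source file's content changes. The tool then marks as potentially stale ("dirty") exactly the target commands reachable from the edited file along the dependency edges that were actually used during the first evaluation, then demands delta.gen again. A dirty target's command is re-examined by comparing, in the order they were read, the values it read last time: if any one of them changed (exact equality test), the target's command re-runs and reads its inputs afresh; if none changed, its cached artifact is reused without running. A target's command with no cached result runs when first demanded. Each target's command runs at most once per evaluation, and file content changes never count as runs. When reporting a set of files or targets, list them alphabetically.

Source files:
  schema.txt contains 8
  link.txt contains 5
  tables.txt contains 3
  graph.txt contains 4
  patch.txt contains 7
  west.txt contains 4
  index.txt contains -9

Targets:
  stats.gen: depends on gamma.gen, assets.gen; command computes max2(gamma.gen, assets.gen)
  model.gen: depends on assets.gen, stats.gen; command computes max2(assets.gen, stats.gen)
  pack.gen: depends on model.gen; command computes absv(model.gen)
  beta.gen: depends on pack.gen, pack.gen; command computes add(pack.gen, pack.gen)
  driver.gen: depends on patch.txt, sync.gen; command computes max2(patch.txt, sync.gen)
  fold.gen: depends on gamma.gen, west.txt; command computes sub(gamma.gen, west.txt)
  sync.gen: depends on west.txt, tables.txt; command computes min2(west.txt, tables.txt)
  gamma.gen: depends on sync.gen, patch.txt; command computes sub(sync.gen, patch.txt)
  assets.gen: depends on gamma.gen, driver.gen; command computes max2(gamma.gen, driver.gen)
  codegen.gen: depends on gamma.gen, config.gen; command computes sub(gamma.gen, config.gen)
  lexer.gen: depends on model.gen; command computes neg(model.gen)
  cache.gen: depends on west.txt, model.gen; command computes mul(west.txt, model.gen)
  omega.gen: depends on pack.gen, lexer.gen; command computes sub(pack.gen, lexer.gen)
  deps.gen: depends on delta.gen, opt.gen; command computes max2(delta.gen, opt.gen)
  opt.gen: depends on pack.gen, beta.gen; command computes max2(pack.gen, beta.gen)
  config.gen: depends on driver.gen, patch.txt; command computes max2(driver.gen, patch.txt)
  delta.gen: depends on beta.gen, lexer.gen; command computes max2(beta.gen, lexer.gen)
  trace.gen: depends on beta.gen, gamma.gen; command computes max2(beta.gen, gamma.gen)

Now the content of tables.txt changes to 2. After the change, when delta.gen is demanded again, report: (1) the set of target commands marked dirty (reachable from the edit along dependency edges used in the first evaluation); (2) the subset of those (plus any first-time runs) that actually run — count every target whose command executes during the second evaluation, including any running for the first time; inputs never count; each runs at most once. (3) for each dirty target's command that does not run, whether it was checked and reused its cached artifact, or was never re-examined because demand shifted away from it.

Dirty set: assets.gen, beta.gen, delta.gen, driver.gen, gamma.gen, lexer.gen, model.gen, pack.gen, stats.gen, sync.gen.
Run set: assets.gen, driver.gen, gamma.gen, stats.gen, sync.gen (5 run).
Re-examined without running (cache reused): beta.gen, delta.gen, lexer.gen, model.gen, pack.gen.
The important point: at model.gen every value read last time is unchanged, so the dirty flag clears without a run.

Initial pass — values computed on the first demand:
  sync.gen = min2(4, 3) = 3
  driver.gen = max2(7, 3) = 7
  gamma.gen = sub(3, 7) = -4
  assets.gen = max2(-4, 7) = 7
  stats.gen = max2(-4, 7) = 7
  model.gen = max2(7, 7) = 7
  lexer.gen = neg(7) = -7
  pack.gen = absv(7) = 7
  beta.gen = add(7, 7) = 14
  delta.gen = max2(14, -7) = 14

Second demand — change propagation:
  sync.gen: re-runs because tables.txt 3->2; new result 2.
  driver.gen: re-runs because sync.gen 3->2; new result 7 (unchanged).
  gamma.gen: re-runs because sync.gen 3->2; new result -5.
  assets.gen: re-runs because gamma.gen -4->-5; new result 7 (unchanged).
  stats.gen: re-runs because gamma.gen -4->-5; new result 7 (unchanged).
  model.gen: re-examined; everything it read last time is the same (assets.gen unchanged, stats.gen unchanged) — cache 7 kept, no run.
  lexer.gen: re-examined; everything it read last time is the same (model.gen unchanged) — cache -7 kept, no run.
  pack.gen: re-examined; everything it read last time is the same (model.gen unchanged) — cache 7 kept, no run.
  beta.gen: re-examined; everything it read last time is the same (pack.gen unchanged, pack.gen unchanged) — cache 14 kept, no run.
  delta.gen: re-examined; everything it read last time is the same (beta.gen unchanged, lexer.gen unchanged) — cache 14 kept, no run.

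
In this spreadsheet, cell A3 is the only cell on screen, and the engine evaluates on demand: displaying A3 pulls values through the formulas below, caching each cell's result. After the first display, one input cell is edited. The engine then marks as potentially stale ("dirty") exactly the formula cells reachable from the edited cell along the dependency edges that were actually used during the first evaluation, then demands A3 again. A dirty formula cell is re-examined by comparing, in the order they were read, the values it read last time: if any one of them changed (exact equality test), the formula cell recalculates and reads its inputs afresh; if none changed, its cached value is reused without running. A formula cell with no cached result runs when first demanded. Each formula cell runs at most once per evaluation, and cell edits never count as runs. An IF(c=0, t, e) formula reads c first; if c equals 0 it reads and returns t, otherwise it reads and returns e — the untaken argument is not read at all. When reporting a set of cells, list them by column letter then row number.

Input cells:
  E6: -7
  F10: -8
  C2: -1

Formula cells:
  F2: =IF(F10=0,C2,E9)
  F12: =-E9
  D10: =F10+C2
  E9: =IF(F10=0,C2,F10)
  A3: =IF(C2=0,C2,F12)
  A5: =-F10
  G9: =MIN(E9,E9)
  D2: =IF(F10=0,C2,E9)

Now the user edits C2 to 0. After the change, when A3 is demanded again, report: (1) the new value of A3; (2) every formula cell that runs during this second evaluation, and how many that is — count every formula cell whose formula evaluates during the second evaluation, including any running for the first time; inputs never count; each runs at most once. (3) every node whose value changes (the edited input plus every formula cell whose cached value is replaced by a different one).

A3 now evaluates to 0.
Run set: A3 (1 run).
Changed values: A3, C2.

Initial pass — values computed on the first demand:
  E9 = IF(F10=0: F10=-8 -> else branch F10) = -8
  F12 = -(-8) = 8
  A3 = IF(C2=0: C2=-1 -> else branch F12) = 8

Second demand — change propagation:
  A3: re-runs because C2 -1->0; new result 0.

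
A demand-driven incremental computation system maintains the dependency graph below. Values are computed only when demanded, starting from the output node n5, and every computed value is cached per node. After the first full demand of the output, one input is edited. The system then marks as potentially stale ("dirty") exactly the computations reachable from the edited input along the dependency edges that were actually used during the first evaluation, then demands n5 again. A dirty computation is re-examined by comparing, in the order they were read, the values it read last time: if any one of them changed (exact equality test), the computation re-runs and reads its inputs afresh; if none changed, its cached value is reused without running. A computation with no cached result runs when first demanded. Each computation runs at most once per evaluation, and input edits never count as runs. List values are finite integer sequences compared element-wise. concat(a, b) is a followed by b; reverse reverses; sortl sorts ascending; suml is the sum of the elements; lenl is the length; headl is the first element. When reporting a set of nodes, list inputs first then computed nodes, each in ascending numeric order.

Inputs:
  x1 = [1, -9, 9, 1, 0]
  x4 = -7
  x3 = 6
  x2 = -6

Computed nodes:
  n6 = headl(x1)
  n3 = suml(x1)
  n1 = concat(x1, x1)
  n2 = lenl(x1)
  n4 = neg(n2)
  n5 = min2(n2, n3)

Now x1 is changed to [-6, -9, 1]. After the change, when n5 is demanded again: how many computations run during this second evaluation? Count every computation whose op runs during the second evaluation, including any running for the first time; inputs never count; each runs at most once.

First evaluation (everything demanded from the output):
  n2 = lenl([1, -9, 9, 1, 0]) = 5
  n3 = suml([1, -9, 9, 1, 0]) = 2
  n5 = min2(5, 2) = 2

Propagation after the edit:
  n2: runs — x1 [1, -9, 9, 1, 0]->[-6, -9, 1]; result 3.
  n3: runs — x1 [1, -9, 9, 1, 0]->[-6, -9, 1]; result -14.
  n5: runs — n2 5->3; n3 2->-14; result -14.

Computations that run: n2, n3, n5 — 3 in total.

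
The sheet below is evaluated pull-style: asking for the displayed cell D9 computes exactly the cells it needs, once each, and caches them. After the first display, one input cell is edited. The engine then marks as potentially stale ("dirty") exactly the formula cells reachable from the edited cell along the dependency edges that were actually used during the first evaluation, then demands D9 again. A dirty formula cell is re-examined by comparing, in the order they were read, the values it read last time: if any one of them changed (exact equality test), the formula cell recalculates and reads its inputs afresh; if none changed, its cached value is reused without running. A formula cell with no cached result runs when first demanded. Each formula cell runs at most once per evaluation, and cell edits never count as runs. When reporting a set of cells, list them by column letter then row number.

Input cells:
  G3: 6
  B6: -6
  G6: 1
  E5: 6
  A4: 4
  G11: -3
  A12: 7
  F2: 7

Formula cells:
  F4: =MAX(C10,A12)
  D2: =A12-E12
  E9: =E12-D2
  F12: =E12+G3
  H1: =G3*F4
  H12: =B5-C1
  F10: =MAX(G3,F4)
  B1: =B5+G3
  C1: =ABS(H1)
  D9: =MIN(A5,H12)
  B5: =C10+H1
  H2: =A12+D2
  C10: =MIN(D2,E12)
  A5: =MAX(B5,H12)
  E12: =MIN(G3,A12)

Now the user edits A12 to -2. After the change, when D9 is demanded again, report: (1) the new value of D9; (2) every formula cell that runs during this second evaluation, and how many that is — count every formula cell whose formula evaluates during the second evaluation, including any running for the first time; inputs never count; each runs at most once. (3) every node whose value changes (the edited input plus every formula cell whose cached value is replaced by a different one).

Demanding D9 again yields -26.
10 formula cells run: A5, B5, C1, C10, D2, D9, E12, F4, H1, H12.
The nodes whose values change: A5, A12, B5, C1, C10, D2, D9, E12, F4, H1, H12.

First demand of the output computes:
  E12 = MIN(6, 7) = 6
  D2 = 7 - 6 = 1
  C10 = MIN(1, 6) = 1
  F4 = MAX(1, 7) = 7
  H1 = 6 * 7 = 42
  B5 = 1 + 42 = 43
  C1 = ABS(42) = 42
  H12 = 43 - 42 = 1
  A5 = MAX(43, 1) = 43
  D9 = MIN(43, 1) = 1

After the edit, cleaning proceeds:
  E12: a read changed (A12 7->-2) — executes, giving -2.
  D2: a read changed (A12 7->-2; E12 6->-2) — executes, giving 0.
  C10: a read changed (D2 1->0; E12 6->-2) — executes, giving -2.
  F4: a read changed (C10 1->-2; A12 7->-2) — executes, giving -2.
  H1: a read changed (F4 7->-2) — executes, giving -12.
  B5: a read changed (C10 1->-2; H1 42->-12) — executes, giving -14.
  C1: a read changed (H1 42->-12) — executes, giving 12.
  H12: a read changed (B5 43->-14; C1 42->12) — executes, giving -26.
  A5: a read changed (B5 43->-14; H12 1->-26) — executes, giving -14.
  D9: a read changed (A5 43->-14; H12 1->-26) — executes, giving -26.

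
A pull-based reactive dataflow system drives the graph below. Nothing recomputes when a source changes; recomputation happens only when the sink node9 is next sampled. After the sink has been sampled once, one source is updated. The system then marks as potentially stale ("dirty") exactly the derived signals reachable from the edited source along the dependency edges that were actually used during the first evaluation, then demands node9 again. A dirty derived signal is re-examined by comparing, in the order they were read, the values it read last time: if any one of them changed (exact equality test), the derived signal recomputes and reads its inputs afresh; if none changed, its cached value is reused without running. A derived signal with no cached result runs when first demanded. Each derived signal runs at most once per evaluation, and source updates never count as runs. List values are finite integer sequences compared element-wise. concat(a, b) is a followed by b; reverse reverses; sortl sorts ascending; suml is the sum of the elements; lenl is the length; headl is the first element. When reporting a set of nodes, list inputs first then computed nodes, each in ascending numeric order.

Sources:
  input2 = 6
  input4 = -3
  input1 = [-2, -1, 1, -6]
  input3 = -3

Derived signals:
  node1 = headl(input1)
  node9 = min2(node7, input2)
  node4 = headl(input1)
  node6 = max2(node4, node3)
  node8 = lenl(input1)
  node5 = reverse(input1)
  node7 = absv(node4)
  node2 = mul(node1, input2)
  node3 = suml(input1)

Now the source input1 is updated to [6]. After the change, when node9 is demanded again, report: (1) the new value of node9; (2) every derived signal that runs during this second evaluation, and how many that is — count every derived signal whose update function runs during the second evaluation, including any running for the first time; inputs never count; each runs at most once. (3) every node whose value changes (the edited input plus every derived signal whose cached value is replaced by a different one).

First evaluation (everything demanded from the output):
  node4 = headl([-2, -1, 1, -6]) = -2
  node7 = absv(-2) = 2
  node9 = min2(2, 6) = 2

Propagation after the edit:
  node4: runs — input1 [-2, -1, 1, -6]->[6]; result 6.
  node7: runs — node4 -2->6; result 6.
  node9: runs — node7 2->6; result 6.

New value of node9: 6.
Derived signals that run: node4, node7, node9 — 3 in total.
Values that change: input1, node4, node7, node9.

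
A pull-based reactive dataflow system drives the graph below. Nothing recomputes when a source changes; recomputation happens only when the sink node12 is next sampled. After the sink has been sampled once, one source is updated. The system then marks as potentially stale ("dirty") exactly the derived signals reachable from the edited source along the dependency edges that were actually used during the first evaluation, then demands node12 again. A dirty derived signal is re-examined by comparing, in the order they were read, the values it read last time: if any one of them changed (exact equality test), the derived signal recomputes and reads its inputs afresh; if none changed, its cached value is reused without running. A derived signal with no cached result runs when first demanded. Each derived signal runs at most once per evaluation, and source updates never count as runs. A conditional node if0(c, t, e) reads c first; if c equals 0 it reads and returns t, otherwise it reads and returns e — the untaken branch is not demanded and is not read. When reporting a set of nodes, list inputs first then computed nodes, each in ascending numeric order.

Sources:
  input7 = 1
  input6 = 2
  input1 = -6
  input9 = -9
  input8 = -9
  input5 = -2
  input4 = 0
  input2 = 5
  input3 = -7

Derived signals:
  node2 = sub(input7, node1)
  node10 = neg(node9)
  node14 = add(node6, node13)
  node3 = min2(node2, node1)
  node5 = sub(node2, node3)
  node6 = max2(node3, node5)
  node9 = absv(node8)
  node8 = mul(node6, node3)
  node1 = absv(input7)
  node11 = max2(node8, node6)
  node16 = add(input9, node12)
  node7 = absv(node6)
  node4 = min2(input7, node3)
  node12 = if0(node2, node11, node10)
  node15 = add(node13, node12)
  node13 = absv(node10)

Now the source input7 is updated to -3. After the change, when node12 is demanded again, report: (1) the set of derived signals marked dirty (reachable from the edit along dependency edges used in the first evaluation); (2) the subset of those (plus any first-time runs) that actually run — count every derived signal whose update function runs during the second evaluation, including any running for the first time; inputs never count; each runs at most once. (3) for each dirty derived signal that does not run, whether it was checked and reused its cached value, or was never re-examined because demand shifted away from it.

First evaluation (everything demanded from the output):
  node1 = absv(1) = 1
  node2 = sub(1, 1) = 0
  node3 = min2(0, 1) = 0
  node5 = sub(0, 0) = 0
  node6 = max2(0, 0) = 0
  node8 = mul(0, 0) = 0
  node11 = max2(0, 0) = 0
  node12 = if0(node2=0 -> then branch node11) = 0

Propagation after the edit:
  node1: runs — input7 1->-3; result 3.
  node2: runs — input7 1->-3; node1 1->3; result -6.
  node3: runs — node2 0->-6; node1 1->3; result -6.
  node5: runs — node2 0->-6; node3 0->-6; result 0 (same value as before).
  node6: runs — node3 0->-6; result 0 (same value as before).
  node8: runs — node3 0->-6; result 0 (same value as before).
  node9: demanded for the first time — runs, produces 0.
  node10: demanded for the first time — runs, produces 0.
  node11: marked dirty but never re-examined — demand shifted away from it.
  node12: runs — node2 0->-6; result 0 (same value as before).

Key observation: a condition flipped, so demand moved to the other branch — node11 is never re-examined.

Marked dirty: node1, node2, node3, node5, node6, node8, node11, node12.
Derived signals that run: node1, node2, node3, node5, node6, node8, node9, node10, node12 — 9 in total.
Never re-examined (demand shifted away): node11.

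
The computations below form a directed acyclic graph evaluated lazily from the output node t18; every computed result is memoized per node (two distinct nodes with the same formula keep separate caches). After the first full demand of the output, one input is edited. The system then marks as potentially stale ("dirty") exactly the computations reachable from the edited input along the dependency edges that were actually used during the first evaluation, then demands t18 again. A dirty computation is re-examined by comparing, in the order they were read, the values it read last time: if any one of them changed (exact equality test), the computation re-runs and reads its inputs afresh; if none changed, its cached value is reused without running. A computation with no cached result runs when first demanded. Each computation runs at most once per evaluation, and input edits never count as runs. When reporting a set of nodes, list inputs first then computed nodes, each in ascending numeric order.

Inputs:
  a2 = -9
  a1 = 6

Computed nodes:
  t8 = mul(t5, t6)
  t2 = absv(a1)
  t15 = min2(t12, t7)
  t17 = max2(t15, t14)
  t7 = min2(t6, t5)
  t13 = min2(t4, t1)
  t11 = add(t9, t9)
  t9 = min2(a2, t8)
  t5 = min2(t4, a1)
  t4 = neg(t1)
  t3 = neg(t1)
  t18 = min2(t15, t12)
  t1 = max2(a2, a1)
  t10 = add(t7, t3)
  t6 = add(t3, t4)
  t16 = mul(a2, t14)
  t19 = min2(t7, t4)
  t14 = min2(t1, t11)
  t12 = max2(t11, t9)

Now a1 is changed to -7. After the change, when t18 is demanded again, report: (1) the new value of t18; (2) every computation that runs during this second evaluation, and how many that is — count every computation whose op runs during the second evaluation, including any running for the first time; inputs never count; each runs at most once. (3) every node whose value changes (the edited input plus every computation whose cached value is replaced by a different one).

First demand of the output computes:
  t1 = max2(-9, 6) = 6
  t3 = neg(6) = -6
  t4 = neg(6) = -6
  t5 = min2(-6, 6) = -6
  t6 = add(-6, -6) = -12
  t7 = min2(-12, -6) = -12
  t8 = mul(-6, -12) = 72
  t9 = min2(-9, 72) = -9
  t11 = add(-9, -9) = -18
  t12 = max2(-18, -9) = -9
  t15 = min2(-9, -12) = -12
  t18 = min2(-12, -9) = -12

After the edit, cleaning proceeds:
  t1: a read changed (a1 6->-7) — executes, giving -7.
  t3: a read changed (t1 6->-7) — executes, giving 7.
  t4: a read changed (t1 6->-7) — executes, giving 7.
  t5: a read changed (t4 -6->7; a1 6->-7) — executes, giving -7.
  t6: a read changed (t3 -6->7; t4 -6->7) — executes, giving 14.
  t7: a read changed (t6 -12->14; t5 -6->-7) — executes, giving -7.
  t8: a read changed (t5 -6->-7; t6 -12->14) — executes, giving -98.
  t9: a read changed (t8 72->-98) — executes, giving -98.
  t11: a read changed (t9 -9->-98; t9 -9->-98) — executes, giving -196.
  t12: a read changed (t11 -18->-196; t9 -9->-98) — executes, giving -98.
  t15: a read changed (t12 -9->-98; t7 -12->-7) — executes, giving -98.
  t18: a read changed (t15 -12->-98; t12 -9->-98) — executes, giving -98.

Demanding t18 again yields -98.
12 computations run: t1, t3, t4, t5, t6, t7, t8, t9, t11, t12, t15, t18.
The nodes whose values change: a1, t1, t3, t4, t5, t6, t7, t8, t9, t11, t12, t15, t18.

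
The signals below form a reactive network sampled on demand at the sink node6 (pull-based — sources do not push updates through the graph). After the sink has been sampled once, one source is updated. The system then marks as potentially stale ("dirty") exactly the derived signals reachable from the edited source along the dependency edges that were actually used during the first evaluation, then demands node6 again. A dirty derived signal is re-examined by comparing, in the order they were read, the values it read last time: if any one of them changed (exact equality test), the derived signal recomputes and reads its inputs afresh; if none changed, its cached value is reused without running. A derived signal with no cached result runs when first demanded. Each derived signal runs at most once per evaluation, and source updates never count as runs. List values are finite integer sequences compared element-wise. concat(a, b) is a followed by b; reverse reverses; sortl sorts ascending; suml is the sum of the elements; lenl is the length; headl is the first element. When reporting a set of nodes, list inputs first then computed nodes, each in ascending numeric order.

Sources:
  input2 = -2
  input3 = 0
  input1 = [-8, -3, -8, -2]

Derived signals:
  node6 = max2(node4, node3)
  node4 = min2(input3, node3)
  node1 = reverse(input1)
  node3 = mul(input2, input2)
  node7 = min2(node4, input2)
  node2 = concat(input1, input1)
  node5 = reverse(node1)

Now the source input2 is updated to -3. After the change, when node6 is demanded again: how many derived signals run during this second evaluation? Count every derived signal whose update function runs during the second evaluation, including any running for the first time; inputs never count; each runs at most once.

Run set: node3, node4, node6 (3 run).

Initial pass — values computed on the first demand:
  node3 = mul(-2, -2) = 4
  node4 = min2(0, 4) = 0
  node6 = max2(0, 4) = 4

Second demand — change propagation:
  node3: re-runs because input2 -2->-3; input2 -2->-3; new result 9.
  node4: re-runs because node3 4->9; new result 0 (unchanged).
  node6: re-runs because node3 4->9; new result 9.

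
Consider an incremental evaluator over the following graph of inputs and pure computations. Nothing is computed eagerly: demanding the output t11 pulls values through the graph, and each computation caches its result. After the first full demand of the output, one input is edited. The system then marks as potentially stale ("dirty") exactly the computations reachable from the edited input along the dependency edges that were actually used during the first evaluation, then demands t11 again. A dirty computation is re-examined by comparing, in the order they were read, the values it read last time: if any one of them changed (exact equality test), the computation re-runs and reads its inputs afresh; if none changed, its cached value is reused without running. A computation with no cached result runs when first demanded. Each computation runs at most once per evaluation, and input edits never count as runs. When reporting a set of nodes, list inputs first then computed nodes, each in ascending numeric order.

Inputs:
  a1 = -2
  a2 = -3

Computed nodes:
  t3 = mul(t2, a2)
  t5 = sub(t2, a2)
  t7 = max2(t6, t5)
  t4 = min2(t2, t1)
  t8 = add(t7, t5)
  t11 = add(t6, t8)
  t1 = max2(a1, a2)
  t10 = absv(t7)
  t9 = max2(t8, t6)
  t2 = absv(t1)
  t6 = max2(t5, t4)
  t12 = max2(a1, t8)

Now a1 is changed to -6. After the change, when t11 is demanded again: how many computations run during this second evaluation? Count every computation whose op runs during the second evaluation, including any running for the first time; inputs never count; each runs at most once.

Initial pass — values computed on the first demand:
  t1 = max2(-2, -3) = -2
  t2 = absv(-2) = 2
  t4 = min2(2, -2) = -2
  t5 = sub(2, -3) = 5
  t6 = max2(5, -2) = 5
  t7 = max2(5, 5) = 5
  t8 = add(5, 5) = 10
  t11 = add(5, 10) = 15

Second demand — change propagation:
  t1: re-runs because a1 -2->-6; new result -3.
  t2: re-runs because t1 -2->-3; new result 3.
  t4: re-runs because t2 2->3; t1 -2->-3; new result -3.
  t5: re-runs because t2 2->3; new result 6.
  t6: re-runs because t5 5->6; t4 -2->-3; new result 6.
  t7: re-runs because t6 5->6; t5 5->6; new result 6.
  t8: re-runs because t7 5->6; t5 5->6; new result 12.
  t11: re-runs because t6 5->6; t8 10->12; new result 18.

Run set: t1, t2, t4, t5, t6, t7, t8, t11 (8 run).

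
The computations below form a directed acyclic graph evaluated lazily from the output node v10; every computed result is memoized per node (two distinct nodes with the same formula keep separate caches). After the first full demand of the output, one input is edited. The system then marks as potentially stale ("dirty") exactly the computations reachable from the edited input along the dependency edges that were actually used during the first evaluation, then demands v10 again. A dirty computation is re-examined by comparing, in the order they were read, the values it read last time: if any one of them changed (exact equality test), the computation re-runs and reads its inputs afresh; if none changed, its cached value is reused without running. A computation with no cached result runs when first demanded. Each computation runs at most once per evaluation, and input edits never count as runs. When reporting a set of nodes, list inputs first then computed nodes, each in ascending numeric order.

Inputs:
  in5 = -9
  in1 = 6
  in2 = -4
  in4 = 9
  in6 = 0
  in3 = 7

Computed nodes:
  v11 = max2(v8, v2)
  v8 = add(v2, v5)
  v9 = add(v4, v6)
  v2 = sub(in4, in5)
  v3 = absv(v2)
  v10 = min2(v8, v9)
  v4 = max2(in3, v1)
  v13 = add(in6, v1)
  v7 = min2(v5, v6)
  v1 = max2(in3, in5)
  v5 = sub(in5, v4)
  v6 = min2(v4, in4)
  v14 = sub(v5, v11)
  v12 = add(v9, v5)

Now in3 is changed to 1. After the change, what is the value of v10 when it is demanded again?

First demand of the output computes:
  v1 = max2(7, -9) = 7
  v2 = sub(9, -9) = 18
  v4 = max2(7, 7) = 7
  v5 = sub(-9, 7) = -16
  v6 = min2(7, 9) = 7
  v8 = add(18, -16) = 2
  v9 = add(7, 7) = 14
  v10 = min2(2, 14) = 2

After the edit, cleaning proceeds:
  v1: a read changed (in3 7->1) — executes, giving 1.
  v4: a read changed (in3 7->1; v1 7->1) — executes, giving 1.
  v5: a read changed (v4 7->1) — executes, giving -10.
  v6: a read changed (v4 7->1) — executes, giving 1.
  v8: a read changed (v5 -16->-10) — executes, giving 8.
  v9: a read changed (v4 7->1; v6 7->1) — executes, giving 2.
  v10: a read changed (v8 2->8; v9 14->2) — executes, giving 2 — identical to its old value.

Demanding v10 again yields 2.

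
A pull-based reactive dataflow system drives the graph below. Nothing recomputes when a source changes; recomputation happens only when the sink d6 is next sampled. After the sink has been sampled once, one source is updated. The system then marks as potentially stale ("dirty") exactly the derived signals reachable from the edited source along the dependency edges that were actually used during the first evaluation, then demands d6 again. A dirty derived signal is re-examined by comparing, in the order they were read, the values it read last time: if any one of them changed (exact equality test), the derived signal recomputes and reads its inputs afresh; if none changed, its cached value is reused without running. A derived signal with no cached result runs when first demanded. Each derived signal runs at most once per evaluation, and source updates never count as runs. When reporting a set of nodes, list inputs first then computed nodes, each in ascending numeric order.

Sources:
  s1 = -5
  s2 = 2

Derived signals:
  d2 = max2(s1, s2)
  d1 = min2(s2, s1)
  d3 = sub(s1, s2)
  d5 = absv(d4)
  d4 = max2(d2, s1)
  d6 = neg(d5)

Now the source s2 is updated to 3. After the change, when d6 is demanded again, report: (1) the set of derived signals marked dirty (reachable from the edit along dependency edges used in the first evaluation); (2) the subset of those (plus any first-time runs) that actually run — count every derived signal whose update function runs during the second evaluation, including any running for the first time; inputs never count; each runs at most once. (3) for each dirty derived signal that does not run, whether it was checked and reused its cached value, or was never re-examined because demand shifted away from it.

Marked dirty: d2, d4, d5, d6.
Derived signals that run: d2, d4, d5, d6 — 4 in total.
Every dirty derived signal ran.

First evaluation (everything demanded from the output):
  d2 = max2(-5, 2) = 2
  d4 = max2(2, -5) = 2
  d5 = absv(2) = 2
  d6 = neg(2) = -2

Propagation after the edit:
  d2: runs — s2 2->3; result 3.
  d4: runs — d2 2->3; result 3.
  d5: runs — d4 2->3; result 3.
  d6: runs — d5 2->3; result -3.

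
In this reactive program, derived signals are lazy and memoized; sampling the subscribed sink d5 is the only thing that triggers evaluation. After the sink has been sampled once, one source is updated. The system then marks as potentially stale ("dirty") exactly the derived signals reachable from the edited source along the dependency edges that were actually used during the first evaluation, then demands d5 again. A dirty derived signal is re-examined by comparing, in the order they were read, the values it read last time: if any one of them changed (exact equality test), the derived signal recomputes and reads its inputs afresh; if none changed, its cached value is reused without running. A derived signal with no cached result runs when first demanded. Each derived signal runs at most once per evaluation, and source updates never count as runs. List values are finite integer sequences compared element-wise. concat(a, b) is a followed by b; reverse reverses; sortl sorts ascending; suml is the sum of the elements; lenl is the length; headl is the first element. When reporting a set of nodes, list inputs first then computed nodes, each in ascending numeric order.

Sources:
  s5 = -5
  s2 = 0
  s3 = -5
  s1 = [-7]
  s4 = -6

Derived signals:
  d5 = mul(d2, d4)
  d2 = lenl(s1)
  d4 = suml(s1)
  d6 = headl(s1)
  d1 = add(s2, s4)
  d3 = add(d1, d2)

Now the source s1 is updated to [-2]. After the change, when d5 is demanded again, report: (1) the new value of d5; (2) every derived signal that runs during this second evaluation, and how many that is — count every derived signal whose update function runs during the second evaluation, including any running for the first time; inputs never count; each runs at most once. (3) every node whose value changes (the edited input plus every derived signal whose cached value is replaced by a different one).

Demanding d5 again yields -2.
3 derived signals run: d2, d4, d5.
The nodes whose values change: s1, d4, d5.

First demand of the output computes:
  d2 = lenl([-7]) = 1
  d4 = suml([-7]) = -7
  d5 = mul(1, -7) = -7

After the edit, cleaning proceeds:
  d2: a read changed (s1 [-7]->[-2]) — executes, giving 1 — identical to its old value.
  d4: a read changed (s1 [-7]->[-2]) — executes, giving -2.
  d5: a read changed (d4 -7->-2) — executes, giving -2.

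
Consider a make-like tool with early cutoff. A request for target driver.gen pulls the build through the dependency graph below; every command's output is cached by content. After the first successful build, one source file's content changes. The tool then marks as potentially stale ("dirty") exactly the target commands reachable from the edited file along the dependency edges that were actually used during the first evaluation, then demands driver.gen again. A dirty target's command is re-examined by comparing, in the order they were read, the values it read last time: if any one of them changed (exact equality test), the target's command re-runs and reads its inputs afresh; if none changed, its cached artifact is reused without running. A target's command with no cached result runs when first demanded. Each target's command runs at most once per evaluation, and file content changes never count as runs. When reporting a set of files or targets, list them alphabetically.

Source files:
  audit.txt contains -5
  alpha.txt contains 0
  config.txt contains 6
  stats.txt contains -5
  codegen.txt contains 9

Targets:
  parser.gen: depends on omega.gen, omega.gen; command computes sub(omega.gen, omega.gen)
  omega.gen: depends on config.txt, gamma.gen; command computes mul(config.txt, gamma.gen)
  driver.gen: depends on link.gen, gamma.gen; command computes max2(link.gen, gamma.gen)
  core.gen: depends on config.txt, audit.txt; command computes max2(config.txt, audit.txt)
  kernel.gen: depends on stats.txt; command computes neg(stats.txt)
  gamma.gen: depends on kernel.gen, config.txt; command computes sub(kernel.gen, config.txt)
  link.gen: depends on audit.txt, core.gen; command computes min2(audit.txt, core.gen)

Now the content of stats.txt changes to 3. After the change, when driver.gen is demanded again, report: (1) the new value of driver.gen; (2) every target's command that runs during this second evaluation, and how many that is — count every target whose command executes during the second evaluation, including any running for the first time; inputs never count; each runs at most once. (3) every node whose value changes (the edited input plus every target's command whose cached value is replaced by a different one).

Demanding driver.gen again yields -5.
3 target commands run: driver.gen, gamma.gen, kernel.gen.
The nodes whose values change: driver.gen, gamma.gen, kernel.gen, stats.txt.

First demand of the output computes:
  core.gen = max2(6, -5) = 6
  kernel.gen = neg(-5) = 5
  gamma.gen = sub(5, 6) = -1
  link.gen = min2(-5, 6) = -5
  driver.gen = max2(-5, -1) = -1

After the edit, cleaning proceeds:
  kernel.gen: a read changed (stats.txt -5->3) — executes, giving -3.
  gamma.gen: a read changed (kernel.gen 5->-3) — executes, giving -9.
  driver.gen: a read changed (gamma.gen -1->-9) — executes, giving -5.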